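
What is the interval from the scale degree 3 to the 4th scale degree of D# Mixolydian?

D# mixolydian: D# E# F## G# A# B# C#.
Scale degree 3 = F##; 4th degree = G#.
From F## to G#: 1 semitone over a second = minor.

minor 2nd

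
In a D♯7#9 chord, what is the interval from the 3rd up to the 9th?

Spelling the chord: D♯–F𝄪–A♯–C♯–E𝄪.
3rd = F𝄪; 9th = E𝄪.
From F𝄪 to E𝄪 is 11 semitones, exactly the major seventh.

major seventh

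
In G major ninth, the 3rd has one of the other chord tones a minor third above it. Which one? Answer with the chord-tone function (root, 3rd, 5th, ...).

The chord tones of Gmaj9 are G, B, D, F♯, A.
The 3rd is B. A minor third above B is D.
D is the chord's 5th.

5th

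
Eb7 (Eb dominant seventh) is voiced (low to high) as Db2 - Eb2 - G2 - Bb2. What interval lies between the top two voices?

Those voices are G2 and Bb2.
3 letter names make it a third; at 3 semitones (a half step narrower than major) the quality is minor.

m3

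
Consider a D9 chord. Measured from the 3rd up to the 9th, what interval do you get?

D9 (D dominant ninth) is spelled D F# A C E.
3rd = F#; 9th = E.
F# up to E is 10 semitones, a half step narrower than a major seventh, so the interval is minor.

m7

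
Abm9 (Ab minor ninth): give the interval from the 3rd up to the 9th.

M7

Ab minor ninth: Ab Cb Eb Gb Bb.
That puts Cb below Bb.
Cb up to Bb spans 7 letter names and 11 semitones — a major seventh.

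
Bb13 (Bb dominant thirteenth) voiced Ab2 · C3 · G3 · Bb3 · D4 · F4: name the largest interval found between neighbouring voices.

Adjacent intervals: Ab2→C3 = major third; C3→G3 = perfect fifth; G3→Bb3 = minor third; Bb3→D4 = major third; D4→F4 = minor third.
The largest is C3 to G3, a perfect fifth (7 semitones).

perfect fifth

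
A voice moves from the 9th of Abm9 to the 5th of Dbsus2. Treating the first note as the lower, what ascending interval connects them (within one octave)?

Abm9 has Bb as its 9th, and Dbsus2 has Ab as its 5th.
From Bb to Ab: 10 semitones over a seventh = minor.

minor 7th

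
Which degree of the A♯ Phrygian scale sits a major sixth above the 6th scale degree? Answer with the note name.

D#

The scale is A♯ B C♯ D♯ E♯ F♯ G♯.
The 6th scale degree is F♯; a major sixth above that is D♯ — scale degree 4.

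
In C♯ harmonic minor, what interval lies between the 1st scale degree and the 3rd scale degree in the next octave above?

minor tenth

C♯ harmonic minor: C♯ D♯ E F♯ G♯ A B♯.
1st scale degree = C♯; degree 3 (up an octave) = E.
10 letter names make it a tenth; at 15 semitones (a half step narrower than major) the quality is minor.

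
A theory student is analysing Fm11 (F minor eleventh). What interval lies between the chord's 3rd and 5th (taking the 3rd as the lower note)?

major third

F minor eleventh is spelled F Ab C Eb G Bb.
The 3rd is Ab and the 5th is C.
From Ab to C is 4 semitones, exactly the major third.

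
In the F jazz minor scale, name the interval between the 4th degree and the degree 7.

F melodic minor: F G Ab Bb C D E.
4th degree = Bb; 7th scale degree = E.
Bb up to E is 6 semitones, a half step wider than a perfect fourth, so the interval is augmented.

augmented 4th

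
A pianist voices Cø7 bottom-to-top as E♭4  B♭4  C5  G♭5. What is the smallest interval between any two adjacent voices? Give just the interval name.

Adjacent intervals: E♭4→B♭4 = perfect fifth; B♭4→C5 = major second; C5→G♭5 = diminished fifth.
The smallest is B♭4 to C5, a major second (2 semitones).

major second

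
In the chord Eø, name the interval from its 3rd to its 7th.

perfect 5th

The chord tones of Eø (E half-diminished seventh) are E, G, Bb, D.
The 3rd is G and the 7th is D.
From G to D is 7 semitones, exactly the perfect fifth.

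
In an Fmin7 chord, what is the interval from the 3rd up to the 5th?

major third

F minor seventh is spelled F, Ab, C, Eb.
3rd = Ab; 5th = C.
Counting 3 letters and 4 half steps from Ab gives a major third.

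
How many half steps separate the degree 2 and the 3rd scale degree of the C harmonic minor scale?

1

The scale is C D E♭ F G A♭ B.
D up to E♭ is a minor second — 1 semitone.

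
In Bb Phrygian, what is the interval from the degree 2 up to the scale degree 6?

Spelling Bb Phrygian: Bb Cb Db Eb F Gb Ab.
That puts Cb below Gb.
Cb up to Gb spans 5 letter names and 7 semitones — a perfect fifth.

perfect fifth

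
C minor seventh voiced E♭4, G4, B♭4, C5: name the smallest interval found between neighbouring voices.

M2

Adjacent intervals: E♭4→G4 = major third; G4→B♭4 = minor third; B♭4→C5 = major second.
The smallest is B♭4 to C5, a major second (2 semitones).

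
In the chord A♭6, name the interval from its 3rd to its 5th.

minor third

Spelling the chord: A♭–C–E♭–F.
That puts C below E♭.
C up to E♭ is 3 semitones, a half step narrower than a major third, so the interval is minor.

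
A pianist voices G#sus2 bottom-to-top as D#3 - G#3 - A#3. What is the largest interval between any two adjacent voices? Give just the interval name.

perfect 4th

Adjacent intervals: D#3→G#3 = perfect fourth; G#3→A#3 = major second.
The largest is D#3 to G#3, a perfect fourth (5 semitones).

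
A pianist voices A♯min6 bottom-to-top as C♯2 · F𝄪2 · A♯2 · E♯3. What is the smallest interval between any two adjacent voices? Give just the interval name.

m3

Adjacent intervals: C♯2→F𝄪2 = augmented fourth; F𝄪2→A♯2 = minor third; A♯2→E♯3 = perfect fifth.
The smallest is F𝄪2 to A♯2, a minor third (3 semitones).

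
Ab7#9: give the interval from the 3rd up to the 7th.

d5

Spelling the chord: Ab-C-Eb-Gb-B.
So we need the interval from C up to Gb.
From C to Gb: 6 semitones over a fifth = diminished.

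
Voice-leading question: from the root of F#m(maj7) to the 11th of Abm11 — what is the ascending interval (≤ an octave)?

diminished sixth

The root of F#m(maj7) is F#; the 11th of Abm11 is Db.
6 letter names make it a sixth; at 7 semitones (a whole step narrower than major) the quality is diminished.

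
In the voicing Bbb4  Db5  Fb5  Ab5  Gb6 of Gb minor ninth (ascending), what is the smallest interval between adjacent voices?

Adjacent intervals: Bbb4→Db5 = major third; Db5→Fb5 = minor third; Fb5→Ab5 = major third; Ab5→Gb6 = minor seventh.
The smallest is Db5 to Fb5, a minor third (3 semitones).

m3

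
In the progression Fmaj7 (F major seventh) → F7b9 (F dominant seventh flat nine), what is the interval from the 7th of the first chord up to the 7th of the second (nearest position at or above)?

d8

Fmaj7 (F major seventh) has E as its 7th, and F7b9 (F dominant seventh flat nine) has Eb as its 7th.
From E to Eb: 11 semitones over an octave = diminished.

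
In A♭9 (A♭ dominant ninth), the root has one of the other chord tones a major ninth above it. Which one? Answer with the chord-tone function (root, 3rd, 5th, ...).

The chord tones of A♭9 are A♭-C-E♭-G♭-B♭.
The root is A♭. A major ninth above A♭ is B♭.
B♭ is the chord's 9th.

9th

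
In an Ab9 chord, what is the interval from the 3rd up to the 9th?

Ab9: Ab–C–Eb–Gb–Bb.
The 3rd is C and the 9th is Bb.
C up to Bb is 10 semitones, a half step narrower than a major seventh, so the interval is minor.

minor seventh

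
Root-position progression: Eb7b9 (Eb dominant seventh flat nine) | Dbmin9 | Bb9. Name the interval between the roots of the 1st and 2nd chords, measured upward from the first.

The roots are Eb and Db.
Eb up to Db is 10 semitones, a half step narrower than a major seventh, so the interval is minor.

m7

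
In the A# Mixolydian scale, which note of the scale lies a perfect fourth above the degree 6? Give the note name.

B#

The scale is A# B# C## D# E# F## G#.
The degree 6 is F##; a perfect fourth above that is B# — scale degree 2.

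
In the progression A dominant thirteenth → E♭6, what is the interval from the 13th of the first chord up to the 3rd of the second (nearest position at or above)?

The 13th of A dominant thirteenth is F♯; the 3rd of E♭6 is G.
F♯ up to G is 1 semitone, a half step narrower than a major second, so the interval is minor.

minor second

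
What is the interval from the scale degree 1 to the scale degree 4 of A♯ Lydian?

augmented fourth

Spelling A♯ Lydian: A♯ B♯ C𝄪 D𝄪 E♯ F𝄪 G𝄪.
That puts A♯ below D𝄪.
A♯ up to D𝄪 is 6 semitones, a half step wider than a perfect fourth, so the interval is augmented.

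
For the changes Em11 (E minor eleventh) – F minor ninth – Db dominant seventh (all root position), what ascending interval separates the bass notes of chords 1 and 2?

minor second

The roots are E and F.
From E to F: 1 semitone over a second = minor.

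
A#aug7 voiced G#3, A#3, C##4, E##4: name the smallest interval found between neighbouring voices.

M2

Adjacent intervals: G#3→A#3 = major second; A#3→C##4 = major third; C##4→E##4 = major third.
The smallest is G#3 to A#3, a major second (2 semitones).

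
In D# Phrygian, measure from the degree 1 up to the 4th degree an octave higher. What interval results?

perfect 11th

D# phrygian: D# E F# G# A# B C#.
That puts D# below G#.
Counting 11 letters and 17 half steps from D# gives a perfect eleventh.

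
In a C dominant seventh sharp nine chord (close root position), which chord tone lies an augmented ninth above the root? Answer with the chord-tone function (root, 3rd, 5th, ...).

9th

C7#9 is spelled C E G Bb D#.
The root is C. An augmented ninth above C is D#.
D# is the chord's 9th.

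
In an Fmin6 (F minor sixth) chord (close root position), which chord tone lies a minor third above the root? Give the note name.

Ab

Spelling the chord: F-A♭-C-D.
The root is F. A minor third above F is A♭.
A♭ is the chord's 3rd.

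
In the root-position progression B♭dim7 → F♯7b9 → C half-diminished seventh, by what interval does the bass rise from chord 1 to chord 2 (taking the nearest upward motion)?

augmented fifth

The roots are B♭ and F♯.
B♭ up to F♯ is 8 semitones, a half step wider than a perfect fifth, so the interval is augmented.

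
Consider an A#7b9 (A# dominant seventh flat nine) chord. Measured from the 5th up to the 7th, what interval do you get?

minor third

A#7b9: A# C## E# G# B.
So we need the interval from E# up to G#.
3 letter names make it a third; at 3 semitones (a half step narrower than major) the quality is minor.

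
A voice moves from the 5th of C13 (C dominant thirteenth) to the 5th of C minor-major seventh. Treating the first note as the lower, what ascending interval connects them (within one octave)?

perfect unison

C13 (C dominant thirteenth) has G as its 5th, and C minor-major seventh has G as its 5th.
Counting 1 letters and 0 half steps from G gives a perfect unison.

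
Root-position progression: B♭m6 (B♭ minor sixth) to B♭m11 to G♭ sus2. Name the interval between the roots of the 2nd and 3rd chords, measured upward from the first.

The roots are B♭ and G♭.
B♭ up to G♭ is 8 semitones, a half step narrower than a major sixth, so the interval is minor.

minor sixth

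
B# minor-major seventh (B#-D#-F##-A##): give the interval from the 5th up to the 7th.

major 3rd

The 5th is F## and the 7th is A##.
Counting 3 letters and 4 half steps from F## gives a major third.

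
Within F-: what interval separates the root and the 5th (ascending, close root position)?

P5

Spelling the chord: F, Ab, C.
Root = F; 5th = C.
F up to C spans 5 letter names and 7 semitones — a perfect fifth.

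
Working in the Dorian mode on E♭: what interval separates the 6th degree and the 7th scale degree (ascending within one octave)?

m2

E♭ dorian: E♭ F G♭ A♭ B♭ C D♭.
That puts C below D♭.
From C to D♭: 1 semitone over a second = minor.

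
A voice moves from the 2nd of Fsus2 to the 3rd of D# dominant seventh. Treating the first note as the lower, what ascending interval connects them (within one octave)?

augmented seventh

Fsus2 has G as its 2nd, and D# dominant seventh has F## as its 3rd.
G up to F## is 12 semitones, a half step wider than a major seventh, so the interval is augmented.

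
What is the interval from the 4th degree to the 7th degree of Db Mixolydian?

perfect fourth

Db mixolydian: Db Eb F Gb Ab Bb Cb.
The 4th degree is Gb and the 7th scale degree is Cb.
From Gb to Cb is 5 semitones, exactly the perfect fourth.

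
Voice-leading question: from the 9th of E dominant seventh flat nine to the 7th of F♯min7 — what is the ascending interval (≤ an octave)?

major 7th

The 9th of E dominant seventh flat nine is F; the 7th of F♯min7 is E.
F up to E spans 7 letter names and 11 semitones — a major seventh.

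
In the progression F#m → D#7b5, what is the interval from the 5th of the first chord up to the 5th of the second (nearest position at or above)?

minor sixth

The 5th of F#m is C#; the 5th of D#7b5 is A.
C# up to A is 8 semitones, a half step narrower than a major sixth, so the interval is minor.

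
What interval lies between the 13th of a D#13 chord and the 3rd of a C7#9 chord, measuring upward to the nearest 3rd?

D#13 has B# as its 13th, and C7#9 has E as its 3rd.
B# up to E is 4 semitones, a half step narrower than a perfect fourth, so the interval is diminished.

diminished fourth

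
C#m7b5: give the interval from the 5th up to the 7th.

C#m7b5 (C# half-diminished seventh) is spelled C#–E–G–B.
The 5th is G and the 7th is B.
G up to B spans 3 letter names and 4 semitones — a major third.

major third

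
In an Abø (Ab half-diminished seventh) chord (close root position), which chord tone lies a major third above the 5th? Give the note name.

Spelling the chord: Ab–Cb–Ebb–Gb.
The 5th is Ebb. A major third above Ebb is Gb.
Gb is the chord's 7th.

Gb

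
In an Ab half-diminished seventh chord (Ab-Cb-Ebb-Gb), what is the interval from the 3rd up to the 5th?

minor third

The 3rd is Cb and the 5th is Ebb.
Cb up to Ebb is 3 semitones, a half step narrower than a major third, so the interval is minor.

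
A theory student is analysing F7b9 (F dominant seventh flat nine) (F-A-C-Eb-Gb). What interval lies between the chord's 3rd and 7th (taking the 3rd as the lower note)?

d5

3rd = A; 7th = Eb.
A up to Eb is 6 semitones, a half step narrower than a perfect fifth, so the interval is diminished.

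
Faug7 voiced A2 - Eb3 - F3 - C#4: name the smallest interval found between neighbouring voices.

major second

Adjacent intervals: A2→Eb3 = diminished fifth; Eb3→F3 = major second; F3→C#4 = augmented fifth.
The smallest is Eb3 to F3, a major second (2 semitones).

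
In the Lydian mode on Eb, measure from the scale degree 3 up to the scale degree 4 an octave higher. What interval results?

major 9th

Eb lydian: Eb F G A Bb C D.
The scale degree 3 is G and the 4th scale degree (up an octave) is A.
Counting 9 letters and 14 half steps from G gives a major ninth.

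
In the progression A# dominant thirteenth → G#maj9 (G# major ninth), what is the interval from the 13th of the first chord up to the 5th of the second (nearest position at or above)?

The 13th of A# dominant thirteenth is F##; the 5th of G#maj9 (G# major ninth) is D#.
F## up to D# is 8 semitones, a half step narrower than a major sixth, so the interval is minor.

minor sixth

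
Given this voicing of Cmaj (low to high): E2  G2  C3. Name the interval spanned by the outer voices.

The outer voices are E2 and C3.
6 letter names make it a sixth; at 8 semitones (a half step narrower than major) the quality is minor.

minor sixth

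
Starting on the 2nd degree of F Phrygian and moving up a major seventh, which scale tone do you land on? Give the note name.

F

The scale is F Gb Ab Bb C Db Eb.
The 2nd degree is Gb; a major seventh above that is F — scale degree 1.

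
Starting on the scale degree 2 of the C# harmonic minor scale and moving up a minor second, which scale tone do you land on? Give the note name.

The scale is C# D# E F# G# A B#.
The scale degree 2 is D#; a minor second above that is E — scale degree 3.

E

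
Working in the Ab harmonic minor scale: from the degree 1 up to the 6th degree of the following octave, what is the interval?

minor thirteenth

Ab harmonic minor: Ab Bb Cb Db Eb Fb G.
So we need the interval from Ab up to Fb.
Ab up to Fb is 20 semitones, a half step narrower than a major thirteenth, so the interval is minor.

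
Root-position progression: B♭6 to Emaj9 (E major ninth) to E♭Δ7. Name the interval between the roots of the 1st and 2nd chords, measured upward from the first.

augmented 4th

The roots are B♭ and E.
4 letter names make it a fourth; at 6 semitones (a half step wider than perfect) the quality is augmented.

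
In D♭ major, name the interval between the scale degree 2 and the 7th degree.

D♭ major: D♭ E♭ F G♭ A♭ B♭ C.
That puts E♭ below C.
E♭ up to C spans 6 letter names and 9 semitones — a major sixth.

major sixth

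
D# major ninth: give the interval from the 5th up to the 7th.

D#maj9 (D# major ninth) is spelled D#-F##-A#-C##-E#.
5th = A#; 7th = C##.
Counting 3 letters and 4 half steps from A# gives a major third.

major 3rd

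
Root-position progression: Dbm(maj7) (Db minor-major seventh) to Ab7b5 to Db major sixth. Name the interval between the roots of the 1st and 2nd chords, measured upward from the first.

perfect fifth

The roots are Db and Ab.
Counting 5 letters and 7 half steps from Db gives a perfect fifth.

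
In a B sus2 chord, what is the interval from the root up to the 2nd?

The chord tones of Bsus2 are B–C#–F#.
That puts B below C#.
Counting 2 letters and 2 half steps from B gives a major second.

major second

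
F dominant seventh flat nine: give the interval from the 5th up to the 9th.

diminished fifth

Spelling the chord: F–A–C–Eb–Gb.
So we need the interval from C up to Gb.
5 letter names make it a fifth; at 6 semitones (a half step narrower than perfect) the quality is diminished.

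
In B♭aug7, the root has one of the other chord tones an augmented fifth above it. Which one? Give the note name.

The chord tones of B♭7#5 are B♭-D-F♯-A♭.
The root is B♭. An augmented fifth above B♭ is F♯.
F♯ is the chord's 5th.

F#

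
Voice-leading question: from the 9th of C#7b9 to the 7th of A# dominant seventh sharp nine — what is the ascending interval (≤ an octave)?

C#7b9 has D as its 9th, and A# dominant seventh sharp nine has G# as its 7th.
From D to G#: 6 semitones over a fourth = augmented.

A4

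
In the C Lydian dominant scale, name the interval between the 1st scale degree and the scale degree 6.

major sixth

Spelling the C Lydian dominant scale: C D E F# G A Bb.
The 1st scale degree is C and the 6th scale degree is A.
Counting 6 letters and 9 half steps from C gives a major sixth.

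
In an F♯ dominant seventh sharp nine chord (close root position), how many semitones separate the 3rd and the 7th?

6

Spelling the chord: F♯–A♯–C♯–E–G𝄪.
A♯ to E is a diminished fifth: 6 semitones.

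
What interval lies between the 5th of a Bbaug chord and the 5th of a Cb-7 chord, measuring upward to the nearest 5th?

diminished second

Bbaug has F# as its 5th, and Cb-7 has Gb as its 5th.
F# up to Gb is 0 semitones, a whole step narrower than a major second, so the interval is diminished.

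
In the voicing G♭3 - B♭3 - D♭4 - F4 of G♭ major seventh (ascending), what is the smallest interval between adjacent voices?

Adjacent intervals: G♭3→B♭3 = major third; B♭3→D♭4 = minor third; D♭4→F4 = major third.
The smallest is B♭3 to D♭4, a minor third (3 semitones).

minor 3rd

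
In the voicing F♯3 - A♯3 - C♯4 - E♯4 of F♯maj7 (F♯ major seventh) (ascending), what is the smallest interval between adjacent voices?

Adjacent intervals: F♯3→A♯3 = major third; A♯3→C♯4 = minor third; C♯4→E♯4 = major third.
The smallest is A♯3 to C♯4, a minor third (3 semitones).

minor third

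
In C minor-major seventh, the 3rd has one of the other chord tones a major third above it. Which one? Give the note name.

The chord tones of C minor-major seventh are C, E♭, G, B.
The 3rd is E♭. A major third above E♭ is G.
G is the chord's 5th.

G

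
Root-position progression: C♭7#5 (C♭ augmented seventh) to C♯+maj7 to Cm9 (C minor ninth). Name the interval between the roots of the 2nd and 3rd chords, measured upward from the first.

diminished octave

The roots are C♯ and C.
C♯ up to C is 11 semitones, a half step narrower than a perfect octave, so the interval is diminished.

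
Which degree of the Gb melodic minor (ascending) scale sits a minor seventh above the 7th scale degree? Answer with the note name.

Eb

The scale is Gb Ab Bbb Cb Db Eb F.
The 7th scale degree is F; a minor seventh above that is Eb — scale degree 6.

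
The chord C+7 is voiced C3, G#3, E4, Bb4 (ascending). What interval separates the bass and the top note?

The outer voices are C3 and Bb4.
From C to Bb: 22 semitones over a fourteenth = minor.

minor 14th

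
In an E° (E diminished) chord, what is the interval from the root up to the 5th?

Spelling the chord: E-G-B♭.
The root is E and the 5th is B♭.
From E to B♭: 6 semitones over a fifth = diminished.

diminished 5th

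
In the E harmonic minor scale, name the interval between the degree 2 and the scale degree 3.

m2

The scale runs E F# G A B C D#.
So we need the interval from F# up to G.
From F# to G: 1 semitone over a second = minor.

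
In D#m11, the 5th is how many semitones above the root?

7

Spelling the chord: D# F# A# C# E# G#.
D# to A# is a perfect fifth: 7 semitones.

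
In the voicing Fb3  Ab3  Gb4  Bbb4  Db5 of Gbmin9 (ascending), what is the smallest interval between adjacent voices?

minor third

Adjacent intervals: Fb3→Ab3 = major third; Ab3→Gb4 = minor seventh; Gb4→Bbb4 = minor third; Bbb4→Db5 = major third.
The smallest is Gb4 to Bbb4, a minor third (3 semitones).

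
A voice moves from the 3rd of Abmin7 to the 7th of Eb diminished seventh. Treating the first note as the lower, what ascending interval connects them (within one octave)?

Abmin7 has Cb as its 3rd, and Eb diminished seventh has Dbb as its 7th.
2 letter names make it a second; at 1 semitone (a half step narrower than major) the quality is minor.

m2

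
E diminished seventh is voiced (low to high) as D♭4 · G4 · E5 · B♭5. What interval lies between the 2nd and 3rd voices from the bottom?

major 6th

Those voices are G4 and E5.
G up to E spans 6 letter names and 9 semitones — a major sixth.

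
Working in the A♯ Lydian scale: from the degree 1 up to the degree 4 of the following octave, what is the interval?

augmented eleventh

Spelling the A♯ Lydian scale: A♯ B♯ C𝄪 D𝄪 E♯ F𝄪 G𝄪.
Degree 1 = A♯; 4th scale degree (up an octave) = D𝄪.
11 letter names make it an eleventh; at 18 semitones (a half step wider than perfect) the quality is augmented.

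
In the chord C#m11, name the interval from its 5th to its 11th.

C#m11 is spelled C# E G# B D# F#.
That puts G# below F#.
From G# to F#: 10 semitones over a seventh = minor.

minor seventh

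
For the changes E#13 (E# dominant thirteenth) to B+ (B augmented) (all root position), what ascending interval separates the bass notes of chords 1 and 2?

diminished 5th

The roots are E# and B.
5 letter names make it a fifth; at 6 semitones (a half step narrower than perfect) the quality is diminished.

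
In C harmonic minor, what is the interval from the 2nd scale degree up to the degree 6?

diminished fifth

C harmonic minor: C D Eb F G Ab B.
That puts D below Ab.
From D to Ab: 6 semitones over a fifth = diminished.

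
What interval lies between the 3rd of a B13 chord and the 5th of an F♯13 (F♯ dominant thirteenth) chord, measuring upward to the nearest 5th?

minor seventh

The 3rd of B13 is D♯; the 5th of F♯13 (F♯ dominant thirteenth) is C♯.
From D♯ to C♯: 10 semitones over a seventh = minor.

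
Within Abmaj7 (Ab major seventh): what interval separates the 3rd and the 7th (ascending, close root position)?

perfect fifth

Spelling the chord: Ab–C–Eb–G.
3rd = C; 7th = G.
From C to G is 7 semitones, exactly the perfect fifth.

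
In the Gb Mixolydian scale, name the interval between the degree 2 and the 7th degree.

Gb mixolydian: Gb Ab Bb Cb Db Eb Fb.
The degree 2 is Ab and the 7th scale degree is Fb.
6 letter names make it a sixth; at 8 semitones (a half step narrower than major) the quality is minor.

minor sixth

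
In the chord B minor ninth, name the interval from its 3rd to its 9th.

B minor ninth: B–D–F♯–A–C♯.
The 3rd is D and the 9th is C♯.
D up to C♯ spans 7 letter names and 11 semitones — a major seventh.

major seventh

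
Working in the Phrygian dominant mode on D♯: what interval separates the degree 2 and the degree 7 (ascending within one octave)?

Spelling the Phrygian dominant mode on D♯: D♯ E F𝄪 G♯ A♯ B C♯.
So we need the interval from E up to C♯.
Counting 6 letters and 9 half steps from E gives a major sixth.

major sixth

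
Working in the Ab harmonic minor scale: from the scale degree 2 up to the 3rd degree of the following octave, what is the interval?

minor 9th

Ab harmonic minor: Ab Bb Cb Db Eb Fb G.
So we need the interval from Bb up to Cb.
9 letter names make it a ninth; at 13 semitones (a half step narrower than major) the quality is minor.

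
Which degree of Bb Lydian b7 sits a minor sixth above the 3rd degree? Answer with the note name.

Bb

The scale is Bb C D E F G Ab.
The 3rd degree is D; a minor sixth above that is Bb — scale degree 1.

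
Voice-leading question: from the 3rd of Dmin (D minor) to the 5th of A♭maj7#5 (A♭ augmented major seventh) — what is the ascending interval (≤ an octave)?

major seventh

The 3rd of Dmin (D minor) is F; the 5th of A♭maj7#5 (A♭ augmented major seventh) is E.
F up to E spans 7 letter names and 11 semitones — a major seventh.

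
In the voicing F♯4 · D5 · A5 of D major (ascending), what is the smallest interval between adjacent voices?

Adjacent intervals: F♯4→D5 = minor sixth; D5→A5 = perfect fifth.
The smallest is D5 to A5, a perfect fifth (7 semitones).

perfect fifth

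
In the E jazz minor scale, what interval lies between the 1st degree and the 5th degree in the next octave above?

P12

The scale runs E F# G A B C# D#.
So we need the interval from E up to B.
Counting 12 letters and 19 half steps from E gives a perfect twelfth.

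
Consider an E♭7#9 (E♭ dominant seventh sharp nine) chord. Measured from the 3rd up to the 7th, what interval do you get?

E♭7#9: E♭–G–B♭–D♭–F♯.
That puts G below D♭.
From G to D♭: 6 semitones over a fifth = diminished.

diminished fifth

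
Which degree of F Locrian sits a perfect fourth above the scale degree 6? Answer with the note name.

The scale is F Gb Ab Bb Cb Db Eb.
The scale degree 6 is Db; a perfect fourth above that is Gb — scale degree 2.

Gb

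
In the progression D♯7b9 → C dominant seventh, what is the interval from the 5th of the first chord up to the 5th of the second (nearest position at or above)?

diminished seventh

D♯7b9 has A♯ as its 5th, and C dominant seventh has G as its 5th.
From A♯ to G: 9 semitones over a seventh = diminished.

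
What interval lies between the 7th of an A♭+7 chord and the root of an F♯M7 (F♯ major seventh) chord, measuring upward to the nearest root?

A♭+7 has G♭ as its 7th, and F♯M7 (F♯ major seventh) has F♯ as its root.
From G♭ to F♯: 12 semitones over a seventh = augmented.

augmented seventh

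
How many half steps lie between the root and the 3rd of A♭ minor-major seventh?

3

Spelling the chord: A♭ C♭ E♭ G.
A♭ to C♭ is a minor third: 3 semitones.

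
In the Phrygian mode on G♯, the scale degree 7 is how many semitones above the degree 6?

The scale is G♯ A B C♯ D♯ E F♯.
E up to F♯ is a major second — 2 semitones.

2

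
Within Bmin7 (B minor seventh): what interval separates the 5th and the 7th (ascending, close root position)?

The chord tones of Bm7 are B D F♯ A.
So we need the interval from F♯ up to A.
3 letter names make it a third; at 3 semitones (a half step narrower than major) the quality is minor.

minor 3rd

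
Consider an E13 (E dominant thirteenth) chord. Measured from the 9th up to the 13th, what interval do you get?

E13 is spelled E G# B D F# C#.
That puts F# below C#.
Counting 5 letters and 7 half steps from F# gives a perfect fifth.

perfect fifth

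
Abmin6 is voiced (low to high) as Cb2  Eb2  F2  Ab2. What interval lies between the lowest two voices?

Those voices are Cb2 and Eb2.
Counting 3 letters and 4 half steps from Cb gives a major third.

major 3rd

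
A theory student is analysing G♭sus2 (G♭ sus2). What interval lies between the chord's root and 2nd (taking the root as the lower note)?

G♭sus2 is spelled G♭-A♭-D♭.
That puts G♭ below A♭.
G♭ up to A♭ spans 2 letter names and 2 semitones — a major second.

major second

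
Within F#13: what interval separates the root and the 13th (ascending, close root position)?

major thirteenth

The chord tones of F# dominant thirteenth are F#, A#, C#, E, G#, D#.
Root = F#; 13th = D#.
Counting 13 letters and 21 half steps from F# gives a major thirteenth.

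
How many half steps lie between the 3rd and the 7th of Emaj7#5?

7

Spelling the chord: E G♯ B♯ D♯.
G♯ to D♯ is a perfect fifth: 7 semitones.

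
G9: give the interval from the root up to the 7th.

Spelling the chord: G B D F A.
Root = G; 7th = F.
G up to F is 10 semitones, a half step narrower than a major seventh, so the interval is minor.

minor seventh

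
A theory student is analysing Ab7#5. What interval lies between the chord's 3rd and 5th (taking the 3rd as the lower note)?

major third

The chord tones of Ab7#5 are Ab, C, E, Gb.
The 3rd is C and the 5th is E.
C up to E spans 3 letter names and 4 semitones — a major third.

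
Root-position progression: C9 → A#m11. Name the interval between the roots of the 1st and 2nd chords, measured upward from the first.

augmented 6th

The roots are C and A#.
C up to A# is 10 semitones, a half step wider than a major sixth, so the interval is augmented.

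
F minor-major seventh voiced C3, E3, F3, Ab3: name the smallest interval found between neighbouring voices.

minor second

Adjacent intervals: C3→E3 = major third; E3→F3 = minor second; F3→Ab3 = minor third.
The smallest is E3 to F3, a minor second (1 semitone).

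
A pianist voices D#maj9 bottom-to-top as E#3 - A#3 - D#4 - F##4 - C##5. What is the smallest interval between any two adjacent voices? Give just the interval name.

Adjacent intervals: E#3→A#3 = perfect fourth; A#3→D#4 = perfect fourth; D#4→F##4 = major third; F##4→C##5 = perfect fifth.
The smallest is D#4 to F##4, a major third (4 semitones).

major 3rd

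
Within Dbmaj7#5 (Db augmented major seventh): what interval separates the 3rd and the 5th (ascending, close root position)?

Spelling the chord: Db, F, A, C.
The 3rd is F and the 5th is A.
F up to A spans 3 letter names and 4 semitones — a major third.

major third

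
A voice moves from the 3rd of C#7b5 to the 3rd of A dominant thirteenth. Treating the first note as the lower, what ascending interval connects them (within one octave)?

m6

The 3rd of C#7b5 is E#; the 3rd of A dominant thirteenth is C#.
6 letter names make it a sixth; at 8 semitones (a half step narrower than major) the quality is minor.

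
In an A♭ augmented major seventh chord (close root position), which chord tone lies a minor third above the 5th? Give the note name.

G

A♭ augmented major seventh: A♭–C–E–G.
The 5th is E. A minor third above E is G.
G is the chord's 7th.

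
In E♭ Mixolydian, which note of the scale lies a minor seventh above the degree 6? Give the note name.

The scale is E♭ F G A♭ B♭ C D♭.
The degree 6 is C; a minor seventh above that is B♭ — scale degree 5.

Bb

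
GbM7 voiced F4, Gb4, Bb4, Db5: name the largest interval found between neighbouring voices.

M3

Adjacent intervals: F4→Gb4 = minor second; Gb4→Bb4 = major third; Bb4→Db5 = minor third.
The largest is Gb4 to Bb4, a major third (4 semitones).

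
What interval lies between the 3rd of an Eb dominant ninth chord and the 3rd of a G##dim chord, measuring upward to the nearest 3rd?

Eb dominant ninth has G as its 3rd, and G##dim has B# as its 3rd.
3 letter names make it a third; at 5 semitones (a half step wider than major) the quality is augmented.

augmented third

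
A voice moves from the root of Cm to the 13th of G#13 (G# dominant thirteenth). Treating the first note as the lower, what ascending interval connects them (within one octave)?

The root of Cm is C; the 13th of G#13 (G# dominant thirteenth) is E#.
C up to E# is 5 semitones, a half step wider than a major third, so the interval is augmented.

augmented third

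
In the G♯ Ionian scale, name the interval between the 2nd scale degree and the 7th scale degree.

The scale runs G♯ A♯ B♯ C♯ D♯ E♯ F𝄪.
The 2nd scale degree is A♯ and the 7th degree is F𝄪.
From A♯ to F𝄪 is 9 semitones, exactly the major sixth.

M6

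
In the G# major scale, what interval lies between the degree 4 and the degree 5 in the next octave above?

major ninth

G# major: G# A# B# C# D# E# F##.
The degree 4 is C# and the scale degree 5 (up an octave) is D#.
C# up to D# spans 9 letter names and 14 semitones — a major ninth.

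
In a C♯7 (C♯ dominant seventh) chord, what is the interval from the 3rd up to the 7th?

diminished fifth

The chord tones of C♯ dominant seventh are C♯–E♯–G♯–B.
The 3rd is E♯ and the 7th is B.
E♯ up to B is 6 semitones, a half step narrower than a perfect fifth, so the interval is diminished.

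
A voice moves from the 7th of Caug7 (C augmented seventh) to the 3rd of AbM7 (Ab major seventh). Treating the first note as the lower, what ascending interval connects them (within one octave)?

The 7th of Caug7 (C augmented seventh) is Bb; the 3rd of AbM7 (Ab major seventh) is C.
From Bb to C is 2 semitones, exactly the major second.

major second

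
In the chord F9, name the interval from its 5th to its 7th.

The chord tones of F9 are F-A-C-E♭-G.
So we need the interval from C up to E♭.
3 letter names make it a third; at 3 semitones (a half step narrower than major) the quality is minor.

m3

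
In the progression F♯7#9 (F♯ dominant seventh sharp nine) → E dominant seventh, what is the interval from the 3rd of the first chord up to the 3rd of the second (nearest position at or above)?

The 3rd of F♯7#9 (F♯ dominant seventh sharp nine) is A♯; the 3rd of E dominant seventh is G♯.
From A♯ to G♯: 10 semitones over a seventh = minor.

m7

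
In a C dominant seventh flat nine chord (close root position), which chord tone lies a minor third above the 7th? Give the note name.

Db

C7b9 (C dominant seventh flat nine): C, E, G, B♭, D♭.
The 7th is B♭. A minor third above B♭ is D♭.
D♭ is the chord's 9th.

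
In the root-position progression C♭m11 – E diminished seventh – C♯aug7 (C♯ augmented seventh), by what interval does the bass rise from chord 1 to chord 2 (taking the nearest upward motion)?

The roots are C♭ and E.
From C♭ to E: 5 semitones over a third = augmented.

augmented third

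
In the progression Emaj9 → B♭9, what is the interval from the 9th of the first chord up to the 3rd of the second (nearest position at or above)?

minor 6th

The 9th of Emaj9 is F♯; the 3rd of B♭9 is D.
From F♯ to D: 8 semitones over a sixth = minor.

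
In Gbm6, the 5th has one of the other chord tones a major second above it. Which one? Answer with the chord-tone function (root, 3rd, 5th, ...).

Gbmin6: Gb–Bbb–Db–Eb.
The 5th is Db. A major second above Db is Eb.
Eb is the chord's 6th.

6th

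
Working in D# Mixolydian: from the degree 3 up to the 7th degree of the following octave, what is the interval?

diminished twelfth

D# mixolydian: D# E# F## G# A# B# C#.
The degree 3 is F## and the 7th scale degree (up an octave) is C#.
From F## to C#: 18 semitones over a twelfth = diminished.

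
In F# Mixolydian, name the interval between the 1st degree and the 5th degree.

P5

Spelling F# Mixolydian: F# G# A# B C# D# E.
The 1st degree is F# and the 5th scale degree is C#.
Counting 5 letters and 7 half steps from F# gives a perfect fifth.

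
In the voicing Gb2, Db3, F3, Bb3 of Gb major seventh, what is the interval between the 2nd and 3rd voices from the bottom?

Those voices are Db3 and F3.
Db up to F spans 3 letter names and 4 semitones — a major third.

major third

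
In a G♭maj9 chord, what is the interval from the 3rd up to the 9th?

G♭maj9: G♭-B♭-D♭-F-A♭.
3rd = B♭; 9th = A♭.
7 letter names make it a seventh; at 10 semitones (a half step narrower than major) the quality is minor.

minor seventh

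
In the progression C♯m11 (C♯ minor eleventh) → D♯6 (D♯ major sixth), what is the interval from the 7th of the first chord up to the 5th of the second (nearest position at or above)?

C♯m11 (C♯ minor eleventh) has B as its 7th, and D♯6 (D♯ major sixth) has A♯ as its 5th.
From B to A♯ is 11 semitones, exactly the major seventh.

M7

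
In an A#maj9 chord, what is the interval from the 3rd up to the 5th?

minor third

Spelling the chord: A#-C##-E#-G##-B#.
The 3rd is C## and the 5th is E#.
From C## to E#: 3 semitones over a third = minor.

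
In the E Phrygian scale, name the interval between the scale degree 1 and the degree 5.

P5

The scale runs E F G A B C D.
Scale degree 1 = E; degree 5 = B.
E up to B spans 5 letter names and 7 semitones — a perfect fifth.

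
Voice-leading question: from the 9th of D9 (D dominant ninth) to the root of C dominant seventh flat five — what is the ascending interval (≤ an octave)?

The 9th of D9 (D dominant ninth) is E; the root of C dominant seventh flat five is C.
E up to C is 8 semitones, a half step narrower than a major sixth, so the interval is minor.

minor sixth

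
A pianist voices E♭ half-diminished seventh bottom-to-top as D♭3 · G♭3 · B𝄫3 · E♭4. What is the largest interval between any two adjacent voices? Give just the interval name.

augmented 4th

Adjacent intervals: D♭3→G♭3 = perfect fourth; G♭3→B𝄫3 = minor third; B𝄫3→E♭4 = augmented fourth.
The largest is B𝄫3 to E♭4, an augmented fourth (6 semitones).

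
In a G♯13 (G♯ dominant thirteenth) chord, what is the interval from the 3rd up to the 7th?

G♯13 (G♯ dominant thirteenth): G♯, B♯, D♯, F♯, A♯, E♯.
That puts B♯ below F♯.
From B♯ to F♯: 6 semitones over a fifth = diminished.

diminished fifth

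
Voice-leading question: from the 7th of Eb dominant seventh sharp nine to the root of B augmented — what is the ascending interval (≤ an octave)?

Eb dominant seventh sharp nine has Db as its 7th, and B augmented has B as its root.
From Db to B: 10 semitones over a sixth = augmented.

augmented sixth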